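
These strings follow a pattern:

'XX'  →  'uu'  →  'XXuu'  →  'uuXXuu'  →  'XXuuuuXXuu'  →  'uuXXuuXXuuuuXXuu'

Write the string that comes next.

XXuuuuXXuuuuXXuuXXuuuuXXuu

This is a Fibonacci-style word recurrence s(k) = s(k−2)·s(k−1): e.g. XX·uu = XXuu.
The next term joins XXuuuuXXuu and uuXXuuXXuuuuXXuu.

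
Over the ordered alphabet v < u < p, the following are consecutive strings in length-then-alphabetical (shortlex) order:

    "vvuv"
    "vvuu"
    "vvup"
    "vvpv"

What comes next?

vvpu

Find the rightmost character of vvpv below p, bump it to the next letter, and reset everything to its right to v.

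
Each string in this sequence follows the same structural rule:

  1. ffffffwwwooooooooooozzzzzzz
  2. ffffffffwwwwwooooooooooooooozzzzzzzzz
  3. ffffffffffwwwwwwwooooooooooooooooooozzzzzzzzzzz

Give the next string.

ffffffffffffwwwwwwwwwooooooooooooooooooooooozzzzzzzzzzzzz

Each string has the form f^{2n+2} w^{2n-1} o^{4n+3} z^{2n+3}, where the shown terms are n = 2, 3, 4.
At n = 5 the blocks have lengths 12, 9, 23, 13.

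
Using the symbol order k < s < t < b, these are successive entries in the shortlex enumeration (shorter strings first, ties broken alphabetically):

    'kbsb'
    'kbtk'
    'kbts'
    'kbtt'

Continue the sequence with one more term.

kbtb

Treat kbtt as a base-4 numeral over the given alphabet and add one, carrying through any trailing b's.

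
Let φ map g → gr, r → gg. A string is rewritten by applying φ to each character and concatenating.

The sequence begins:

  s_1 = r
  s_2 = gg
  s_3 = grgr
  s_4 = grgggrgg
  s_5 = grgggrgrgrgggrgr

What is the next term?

φ(grgggrgrgrgggrgr) expands symbol-by-symbol to gr gg gr gr gr gg gr gg gr gg gr gr gr gg gr gg; joining the 16 pieces gives the next term.

grgggrgrgrgggrgggrgggrgrgrgggrgg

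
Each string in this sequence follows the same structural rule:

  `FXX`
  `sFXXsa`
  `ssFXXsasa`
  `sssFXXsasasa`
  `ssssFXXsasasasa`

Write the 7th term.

Every step adds s to the front and sa to the end of the previous string.
From ssssFXXsasasasa, 2 further steps: ssssFXXsasasasa → sssssFXXsasasasasa → (answer).

ssssssFXXsasasasasasa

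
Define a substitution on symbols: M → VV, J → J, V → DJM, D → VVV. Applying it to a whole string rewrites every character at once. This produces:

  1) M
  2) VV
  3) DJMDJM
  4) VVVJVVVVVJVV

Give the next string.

DJMDJMDJMJDJMDJMDJMDJMDJMJDJMDJM

Rewriting each symbol of VVVJVVVVVJVV: V→DJM, V→DJM, V→DJM, J→J, V→DJM, V→DJM, V→DJM, V→DJM, V→DJM, J→J, V→DJM, V→DJM, which concatenates to DJM DJM DJM J DJM DJM DJM DJM DJM J DJM DJM.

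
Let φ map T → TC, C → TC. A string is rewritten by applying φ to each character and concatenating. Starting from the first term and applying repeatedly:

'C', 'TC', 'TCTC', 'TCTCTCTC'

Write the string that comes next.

Rewriting each symbol of TCTCTCTC: T→TC, C→TC, T→TC, C→TC, T→TC, C→TC, T→TC, C→TC, which concatenates to TC TC TC TC TC TC TC TC.

TCTCTCTCTCTCTCTC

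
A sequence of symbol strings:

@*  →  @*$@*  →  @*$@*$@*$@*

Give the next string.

Each string is two copies of the previous one joined by '$'.
So the next term is two copies of @*$@*$@*$@* with '$' between the halves.

@*$@*$@*$@*$@*$@*$@*$@*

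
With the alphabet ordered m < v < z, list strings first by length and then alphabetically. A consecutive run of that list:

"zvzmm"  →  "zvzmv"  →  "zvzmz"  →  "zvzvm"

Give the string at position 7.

zvzzm

Stepping forward 3 times from zvzvm: zvzvm → zvzvv → zvzvz, then the target.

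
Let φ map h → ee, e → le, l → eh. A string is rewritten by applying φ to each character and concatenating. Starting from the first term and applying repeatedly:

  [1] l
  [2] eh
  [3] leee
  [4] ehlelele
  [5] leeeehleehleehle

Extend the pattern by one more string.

φ(leeeehleehleehle) expands symbol-by-symbol to eh le le le le ee eh le le ee eh le le ee eh le; joining the 16 pieces gives the next term.

ehleleleleeeehleleeeehleleeeehle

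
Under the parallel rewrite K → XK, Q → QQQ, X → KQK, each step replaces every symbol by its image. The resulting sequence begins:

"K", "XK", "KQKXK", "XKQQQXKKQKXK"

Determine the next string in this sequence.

KQKXKQQQQQQQQQKQKXKXKQQQXKKQKXK

Apply φ to XKQQQXKKQKXK symbol by symbol: X→KQK, K→XK, Q→QQQ, Q→QQQ, Q→QQQ, X→KQK, K→XK, K→XK, Q→QQQ, K→XK, X→KQK, K→XK; joined: KQK XK QQQ QQQ QQQ KQK XK XK QQQ XK KQK XK.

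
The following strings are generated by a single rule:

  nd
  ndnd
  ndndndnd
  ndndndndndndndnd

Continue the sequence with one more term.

ndndndndndndndndndndndndndndndnd

Every step duplicates the string.
One more doubling of ndndndndndndndnd gives the answer.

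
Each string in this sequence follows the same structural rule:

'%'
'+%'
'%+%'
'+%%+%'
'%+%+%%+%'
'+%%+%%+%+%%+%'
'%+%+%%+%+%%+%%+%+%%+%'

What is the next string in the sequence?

+%%+%%+%+%%+%%+%+%%+%+%%+%%+%+%%+%

Each term (from the third on) is the two preceding terms concatenated in order: term 3 = %·+% = %+%.
So term 8 is +%%+%%+%+%%+%·%+%+%%+%+%%+%%+%+%%+%.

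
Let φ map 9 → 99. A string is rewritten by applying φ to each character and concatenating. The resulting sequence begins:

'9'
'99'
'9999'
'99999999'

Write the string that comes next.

9999999999999999

Apply φ to 99999999 symbol by symbol: 9→99, 9→99, 9→99, 9→99, 9→99, 9→99, 9→99, 9→99; joined: 99 99 99 99 99 99 99 99.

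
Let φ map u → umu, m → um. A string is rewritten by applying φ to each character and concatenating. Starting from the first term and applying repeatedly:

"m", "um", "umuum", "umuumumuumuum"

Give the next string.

φ(umuumumuumuum) expands symbol-by-symbol to umu um umu umu um umu um umu umu um umu umu um; joining the 13 pieces gives the next term.

umuumumuumuumumuumumuumuumumuumuum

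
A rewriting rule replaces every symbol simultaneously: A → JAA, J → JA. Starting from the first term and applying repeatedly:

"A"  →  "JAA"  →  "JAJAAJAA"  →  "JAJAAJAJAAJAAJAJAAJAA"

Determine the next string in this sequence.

JAJAAJAJAAJAAJAJAAJAJAAJAAJAJAAJAAJAJAAJAJAAJAAJAJAAJAA

Applying the rule to each of the 21 symbols of JAJAAJAJAAJAAJAJAAJAA gives the pieces JA JAA JA JAA JAA JA JAA JA JAA JAA JA JAA JAA JA JAA JA JAA JAA JA JAA JAA, which concatenate to the answer.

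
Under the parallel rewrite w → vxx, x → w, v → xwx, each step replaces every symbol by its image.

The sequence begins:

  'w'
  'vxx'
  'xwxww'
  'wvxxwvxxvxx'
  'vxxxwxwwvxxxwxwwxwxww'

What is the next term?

Applying the rule to each of the 21 symbols of vxxxwxwwvxxxwxwwxwxww gives the pieces xwx w w w vxx w vxx vxx xwx w w w vxx w vxx vxx w vxx w vxx vxx, which concatenate to the answer.

xwxwwwvxxwvxxvxxxwxwwwvxxwvxxvxxwvxxwvxxvxx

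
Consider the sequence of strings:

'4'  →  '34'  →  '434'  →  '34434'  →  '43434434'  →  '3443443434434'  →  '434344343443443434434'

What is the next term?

This is a Fibonacci-style word recurrence s(k) = s(k−2)·s(k−1): e.g. 4·34 = 434.
So term 8 is 3443443434434·434344343443443434434.

3443443434434434344343443443434434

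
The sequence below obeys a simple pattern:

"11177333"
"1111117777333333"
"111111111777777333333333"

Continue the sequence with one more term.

The n-th term is 3n 1's then 2n 7's then 3n 3's (n = 1, 2, …).
Setting n = 4 gives 12, 8, 12 characters in each block.

11111111111177777777333333333333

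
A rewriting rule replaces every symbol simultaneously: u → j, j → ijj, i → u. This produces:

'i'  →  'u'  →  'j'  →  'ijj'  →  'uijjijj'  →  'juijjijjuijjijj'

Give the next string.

ijjjuijjijjuijjijjjuijjijjuijjijj

Applying the rule to each of the 15 symbols of juijjijjuijjijj gives the pieces ijj j u ijj ijj u ijj ijj j u ijj ijj u ijj ijj, which concatenate to the answer.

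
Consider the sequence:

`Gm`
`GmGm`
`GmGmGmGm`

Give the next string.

Every step duplicates the string.
One more doubling of GmGmGmGm gives the answer.

GmGmGmGmGmGmGmGm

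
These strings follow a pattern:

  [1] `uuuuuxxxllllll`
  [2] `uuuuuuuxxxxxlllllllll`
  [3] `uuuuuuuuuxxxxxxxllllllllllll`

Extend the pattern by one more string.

Term n consists of 2n+3 u's, followed by 2n+1 x's, followed by 3n+3 l's (n = 1, 2, …).
Setting n = 4 gives 11, 9, 15 characters in each block.

uuuuuuuuuuuxxxxxxxxxlllllllllllllll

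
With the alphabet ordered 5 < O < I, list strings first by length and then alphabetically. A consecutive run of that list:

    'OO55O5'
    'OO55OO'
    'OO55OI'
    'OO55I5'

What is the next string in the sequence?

Treat OO55I5 as a base-3 numeral over the given alphabet and add one, carrying through any trailing I's.

OO55IO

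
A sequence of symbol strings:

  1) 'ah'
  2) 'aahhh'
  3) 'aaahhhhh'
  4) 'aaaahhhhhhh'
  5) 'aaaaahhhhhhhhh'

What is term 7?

aaaaaaahhhhhhhhhhhhh

Term n consists of n a's, followed by 2n-1 h's (n = 1, 2, …).
For term 7, n = 7, so the run lengths are 7, 13.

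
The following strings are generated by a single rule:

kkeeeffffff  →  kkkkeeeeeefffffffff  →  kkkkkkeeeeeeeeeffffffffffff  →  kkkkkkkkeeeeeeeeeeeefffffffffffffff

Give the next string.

kkkkkkkkkkeeeeeeeeeeeeeeeffffffffffffffffff

Term n consists of 2n k's, followed by 3n e's, followed by 3n+3 f's (n = 1, 2, …).
For the next term, n = 5, so the run lengths are 10, 15, 18.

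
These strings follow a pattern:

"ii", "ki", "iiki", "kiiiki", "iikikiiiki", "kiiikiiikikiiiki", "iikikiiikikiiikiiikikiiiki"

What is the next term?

kiiikiiikikiiikiiikikiiikikiiikiiikikiiiki

From term 3 onward, concatenate the second-to-last term with the last: ii·ki = iiki, ki·iiki = kiiiki, …
So term 8 is kiiikiiikikiiiki·iikikiiikikiiikiiikikiiiki.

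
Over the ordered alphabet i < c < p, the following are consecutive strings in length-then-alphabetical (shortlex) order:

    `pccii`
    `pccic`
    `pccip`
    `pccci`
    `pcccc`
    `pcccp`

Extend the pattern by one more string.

Treat pcccp as a base-3 numeral over the given alphabet and add one, carrying through any trailing p's.

pccpi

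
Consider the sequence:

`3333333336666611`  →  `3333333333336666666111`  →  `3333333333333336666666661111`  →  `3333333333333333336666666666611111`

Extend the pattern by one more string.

Each string has the form 3^{3n+3} 6^{2n+1} 1^{n}, where the shown terms are n = 2, 3, 4, 5.
For the next term, n = 6, so the run lengths are 21, 13, 6.

3333333333333333333336666666666666111111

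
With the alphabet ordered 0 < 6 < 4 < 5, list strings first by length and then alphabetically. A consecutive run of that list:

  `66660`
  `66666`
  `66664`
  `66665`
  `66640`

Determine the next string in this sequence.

Find the rightmost character of 66640 below 5, bump it to the next letter, and reset everything to its right to 0.

66646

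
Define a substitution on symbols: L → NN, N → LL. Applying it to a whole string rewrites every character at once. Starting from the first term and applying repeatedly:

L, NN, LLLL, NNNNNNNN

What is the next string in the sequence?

Rewriting each symbol of NNNNNNNN: N→LL, N→LL, N→LL, N→LL, N→LL, N→LL, N→LL, N→LL, which concatenates to LL LL LL LL LL LL LL LL.

LLLLLLLLLLLLLLLL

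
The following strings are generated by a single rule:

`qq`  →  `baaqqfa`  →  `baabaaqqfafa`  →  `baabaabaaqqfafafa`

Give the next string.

baabaabaabaaqqfafafafa

s(k+1) = baa·s(k)·fa, so each term gains baa as a prefix and fa as a suffix.
So the next term is baa·baabaabaaqqfafafa·fa.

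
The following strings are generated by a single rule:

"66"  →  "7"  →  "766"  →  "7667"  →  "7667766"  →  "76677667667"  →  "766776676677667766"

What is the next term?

From term 3 onward, concatenate the last term with the second-to-last: 7·66 = 766, 766·7 = 7667, …
Continuing: 766776676677667766 · 76677667667 gives term 8.

76677667667766776676677667667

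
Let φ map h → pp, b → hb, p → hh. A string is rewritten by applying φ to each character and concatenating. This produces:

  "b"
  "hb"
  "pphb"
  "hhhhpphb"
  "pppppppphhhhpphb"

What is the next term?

Replace each of the 16 characters of pppppppphhhhpphb in place — hh hh hh hh hh hh hh hh pp pp pp pp hh hh pp hb — and concatenate.

hhhhhhhhhhhhhhhhpppppppphhhhpphb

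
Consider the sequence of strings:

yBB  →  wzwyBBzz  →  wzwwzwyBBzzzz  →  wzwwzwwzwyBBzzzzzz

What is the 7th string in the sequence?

s(k+1) = wzw·s(k)·zz, so each term gains wzw as a prefix and zz as a suffix.
From wzwwzwwzwyBBzzzzzz, 3 further steps: wzwwzwwzwyBBzzzzzz → wzwwzwwzwwzwyBBzzzzzzzz → wzwwzwwzwwzwwzwyBBzzzzzzzzzz → (answer).

wzwwzwwzwwzwwzwwzwyBBzzzzzzzzzzzz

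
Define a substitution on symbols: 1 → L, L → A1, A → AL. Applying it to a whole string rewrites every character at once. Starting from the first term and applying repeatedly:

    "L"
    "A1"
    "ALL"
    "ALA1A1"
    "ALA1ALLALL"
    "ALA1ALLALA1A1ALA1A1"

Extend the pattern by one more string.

ALA1ALLALA1A1ALA1ALLALLALA1ALLALL

Applying the rule to each of the 19 symbols of ALA1ALLALA1A1ALA1A1 gives the pieces AL A1 AL L AL A1 A1 AL A1 AL L AL L AL A1 AL L AL L, which concatenate to the answer.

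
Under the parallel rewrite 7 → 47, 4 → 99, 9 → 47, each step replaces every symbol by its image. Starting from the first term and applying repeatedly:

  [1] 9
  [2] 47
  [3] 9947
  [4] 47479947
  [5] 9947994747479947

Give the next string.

Rewriting the 16 symbols of 9947994747479947 one by one yields 47 47 99 47 47 47 99 47 99 47 99 47 47 47 99 47; concatenated:

47479947474799479947994747479947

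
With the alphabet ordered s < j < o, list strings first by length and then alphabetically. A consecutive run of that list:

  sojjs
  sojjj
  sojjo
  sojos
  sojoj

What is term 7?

sooss

Continuing the enumeration 2 steps past sojoj: sojoj → sojoo → (answer).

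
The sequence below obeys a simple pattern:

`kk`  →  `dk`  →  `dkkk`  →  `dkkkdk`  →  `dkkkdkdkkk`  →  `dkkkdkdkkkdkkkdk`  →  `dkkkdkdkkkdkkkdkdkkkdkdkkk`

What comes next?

From term 3 onward, concatenate the last term with the second-to-last: dk·kk = dkkk, dkkk·dk = dkkkdk, …
Continuing: dkkkdkdkkkdkkkdkdkkkdkdkkk · dkkkdkdkkkdkkkdk gives term 8.

dkkkdkdkkkdkkkdkdkkkdkdkkkdkkkdkdkkkdkkkdk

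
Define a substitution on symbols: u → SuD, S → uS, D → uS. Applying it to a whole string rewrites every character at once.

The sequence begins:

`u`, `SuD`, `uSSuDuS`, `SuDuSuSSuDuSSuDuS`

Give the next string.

Rewriting the 17 symbols of SuDuSuSSuDuSSuDuS one by one yields uS SuD uS SuD uS SuD uS uS SuD uS SuD uS uS SuD uS SuD uS; concatenated:

uSSuDuSSuDuSSuDuSuSSuDuSSuDuSuSSuDuSSuDuS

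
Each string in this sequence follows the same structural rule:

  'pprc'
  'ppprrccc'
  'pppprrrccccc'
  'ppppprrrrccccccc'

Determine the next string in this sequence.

Each string has the form p^{n+1} r^{n} c^{2n-1} (n = 1, 2, …).
Setting n = 5 gives 6, 5, 9 characters in each block.

pppppprrrrrccccccccc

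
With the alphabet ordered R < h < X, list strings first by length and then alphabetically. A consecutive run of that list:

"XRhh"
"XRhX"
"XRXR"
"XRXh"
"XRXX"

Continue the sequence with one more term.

XhRR

The successor of XRXX increments the rightmost position that isn't already X and resets every position after it to R.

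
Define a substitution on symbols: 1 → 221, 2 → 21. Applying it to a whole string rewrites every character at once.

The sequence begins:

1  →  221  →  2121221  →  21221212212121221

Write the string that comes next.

φ(21221212212121221) expands symbol-by-symbol to 21 221 21 21 221 21 221 21 21 221 21 221 21 221 21 21 221; joining the 17 pieces gives the next term.

21221212122121221212122121221212212121221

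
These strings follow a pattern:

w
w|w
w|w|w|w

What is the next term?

w|w|w|w|w|w|w|w

Every step duplicates the string with '|' between the halves.
One more doubling of w|w|w|w gives the answer.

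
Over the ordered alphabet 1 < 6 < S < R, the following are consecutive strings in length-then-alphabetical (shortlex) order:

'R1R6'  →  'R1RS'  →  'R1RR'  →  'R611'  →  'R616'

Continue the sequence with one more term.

R61S

Find the rightmost character of R616 below R, bump it to the next letter, and reset everything to its right to 1.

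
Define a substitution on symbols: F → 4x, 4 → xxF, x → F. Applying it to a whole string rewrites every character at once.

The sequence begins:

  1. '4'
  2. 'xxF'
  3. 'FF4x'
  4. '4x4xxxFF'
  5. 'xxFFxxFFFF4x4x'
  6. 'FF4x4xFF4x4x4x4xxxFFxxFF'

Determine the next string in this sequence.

Replace each of the 24 characters of FF4x4xFF4x4x4x4xxxFFxxFF in place — 4x 4x xxF F xxF F 4x 4x xxF F xxF F xxF F xxF F F F 4x 4x F F 4x 4x — and concatenate.

4x4xxxFFxxFF4x4xxxFFxxFFxxFFxxFFFF4x4xFF4x4x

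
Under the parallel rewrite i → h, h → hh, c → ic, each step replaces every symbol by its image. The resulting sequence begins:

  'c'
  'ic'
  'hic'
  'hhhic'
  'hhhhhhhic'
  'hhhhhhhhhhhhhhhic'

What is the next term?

Rewriting the 17 symbols of hhhhhhhhhhhhhhhic one by one yields hh hh hh hh hh hh hh hh hh hh hh hh hh hh hh h ic; concatenated:

hhhhhhhhhhhhhhhhhhhhhhhhhhhhhhhic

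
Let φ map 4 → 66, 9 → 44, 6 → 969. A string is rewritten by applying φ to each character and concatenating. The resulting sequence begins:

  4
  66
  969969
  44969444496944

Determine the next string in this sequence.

Rewriting the 14 symbols of 44969444496944 one by one yields 66 66 44 969 44 66 66 66 66 44 969 44 66 66; concatenated:

666644969446666666644969446666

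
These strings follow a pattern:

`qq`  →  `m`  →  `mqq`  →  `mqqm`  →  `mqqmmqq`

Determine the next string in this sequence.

mqqmmqqmqqm

From term 3 onward, concatenate the last term with the second-to-last: m·qq = mqq, mqq·m = mqqm, …
Continuing: mqqmmqq · mqqm gives term 6.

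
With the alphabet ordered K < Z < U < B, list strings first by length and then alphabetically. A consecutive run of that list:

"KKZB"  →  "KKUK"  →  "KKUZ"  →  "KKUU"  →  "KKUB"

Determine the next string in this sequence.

KKBK

Treat KKUB as a base-4 numeral over the given alphabet and add one, carrying through any trailing B's.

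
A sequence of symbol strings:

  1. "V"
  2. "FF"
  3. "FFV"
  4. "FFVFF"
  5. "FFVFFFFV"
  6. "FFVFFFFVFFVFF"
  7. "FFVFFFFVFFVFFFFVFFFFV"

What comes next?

From term 3 onward, concatenate the last term with the second-to-last: FF·V = FFV, FFV·FF = FFVFF, …
Continuing: FFVFFFFVFFVFFFFVFFFFV · FFVFFFFVFFVFF gives term 8.

FFVFFFFVFFVFFFFVFFFFVFFVFFFFVFFVFF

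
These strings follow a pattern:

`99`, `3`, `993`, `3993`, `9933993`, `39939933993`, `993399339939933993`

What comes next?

This is a Fibonacci-style word recurrence s(k) = s(k−2)·s(k−1): e.g. 99·3 = 993.
So term 8 is 39939933993·993399339939933993.

39939933993993399339939933993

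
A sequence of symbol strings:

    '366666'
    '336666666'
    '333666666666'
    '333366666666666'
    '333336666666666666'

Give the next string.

Term n consists of n-1 3's, followed by 2n+1 6's, where the shown terms are n = 2, 3, 4, 5, 6.
At n = 7 the blocks have lengths 6, 15.

333333666666666666666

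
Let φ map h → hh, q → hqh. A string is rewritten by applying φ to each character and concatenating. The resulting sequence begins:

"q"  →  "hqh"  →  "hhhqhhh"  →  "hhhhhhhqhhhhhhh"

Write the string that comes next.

Replace each of the 15 characters of hhhhhhhqhhhhhhh in place — hh hh hh hh hh hh hh hqh hh hh hh hh hh hh hh — and concatenate.

hhhhhhhhhhhhhhhqhhhhhhhhhhhhhhh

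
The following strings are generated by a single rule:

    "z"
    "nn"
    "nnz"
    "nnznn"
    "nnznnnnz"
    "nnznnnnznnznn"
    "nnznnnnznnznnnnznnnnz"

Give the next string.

nnznnnnznnznnnnznnnnznnznnnnznnznn

This is a Fibonacci-style word recurrence s(k) = s(k−1)·s(k−2): e.g. nn·z = nnz.
The next term joins nnznnnnznnznnnnznnnnz and nnznnnnznnznn.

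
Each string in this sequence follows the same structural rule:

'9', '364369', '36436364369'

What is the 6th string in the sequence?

36436364363643636436364369

The strings grow by a fixed prefix 36436 each time.
From 36436364369, 3 further steps: 36436364369 → 3643636436364369 → 364363643636436364369 → (answer).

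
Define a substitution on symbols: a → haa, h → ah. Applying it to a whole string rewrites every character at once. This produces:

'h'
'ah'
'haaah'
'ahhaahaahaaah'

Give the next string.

φ(ahhaahaahaaah) expands symbol-by-symbol to haa ah ah haa haa ah haa haa ah haa haa haa ah; joining the 13 pieces gives the next term.

haaahahhaahaaahhaahaaahhaahaahaaah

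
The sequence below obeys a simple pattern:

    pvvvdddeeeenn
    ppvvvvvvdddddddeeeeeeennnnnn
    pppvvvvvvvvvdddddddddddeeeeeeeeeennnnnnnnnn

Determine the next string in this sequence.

ppppvvvvvvvvvvvvdddddddddddddddeeeeeeeeeeeeennnnnnnnnnnnnn

Term n consists of n p's, followed by 3n v's, followed by 4n-1 d's, followed by 3n+1 e's, followed by 4n-2 n's (n = 1, 2, …).
At n = 4 the blocks have lengths 4, 12, 15, 13, 14.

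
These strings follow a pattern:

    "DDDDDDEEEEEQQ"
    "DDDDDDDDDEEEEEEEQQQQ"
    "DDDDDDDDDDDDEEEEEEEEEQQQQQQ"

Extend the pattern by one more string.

Each string has the form D^{3n} E^{2n+1} Q^{2n-2}, where the shown terms are n = 2, 3, 4.
Setting n = 5 gives 15, 11, 8 characters in each block.

DDDDDDDDDDDDDDDEEEEEEEEEEEQQQQQQQQ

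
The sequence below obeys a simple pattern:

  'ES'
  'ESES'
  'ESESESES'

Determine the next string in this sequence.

Each string is two copies of the previous one concatenated.
Doubling ESESESES:

ESESESESESESESES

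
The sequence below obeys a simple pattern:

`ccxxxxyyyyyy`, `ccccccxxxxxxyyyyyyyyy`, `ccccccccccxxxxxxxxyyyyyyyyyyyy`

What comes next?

Reading off run lengths: c runs 2, 6, 10; x runs 4, 6, 8; y runs 6, 9, 12 — each is linear in n (n = 1, 2, …).
For the next term, n = 4, so the run lengths are 14, 10, 15.

ccccccccccccccxxxxxxxxxxyyyyyyyyyyyyyyy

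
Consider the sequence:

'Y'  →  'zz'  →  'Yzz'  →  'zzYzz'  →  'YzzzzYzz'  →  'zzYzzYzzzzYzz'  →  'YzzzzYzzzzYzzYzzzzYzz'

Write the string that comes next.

zzYzzYzzzzYzzYzzzzYzzzzYzzYzzzzYzz

From term 3 onward, concatenate the second-to-last term with the last: Y·zz = Yzz, zz·Yzz = zzYzz, …
Continuing: zzYzzYzzzzYzz · YzzzzYzzzzYzzYzzzzYzz gives term 8.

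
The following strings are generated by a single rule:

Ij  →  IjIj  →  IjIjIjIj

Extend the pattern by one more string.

IjIjIjIjIjIjIjIj

s(k+1) = s(k)·s(k) — each term doubles the last.
One more doubling of IjIjIjIj gives the answer.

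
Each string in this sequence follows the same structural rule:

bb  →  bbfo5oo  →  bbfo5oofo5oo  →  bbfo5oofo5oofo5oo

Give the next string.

bbfo5oofo5oofo5oofo5oo

The strings grow by a fixed suffix fo5oo each time.
So the next term is bbfo5oofo5oofo5oo·fo5oo.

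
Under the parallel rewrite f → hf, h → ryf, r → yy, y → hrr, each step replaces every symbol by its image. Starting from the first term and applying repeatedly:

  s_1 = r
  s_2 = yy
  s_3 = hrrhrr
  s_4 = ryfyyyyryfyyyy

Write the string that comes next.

Rewriting the 14 symbols of ryfyyyyryfyyyy one by one yields yy hrr hf hrr hrr hrr hrr yy hrr hf hrr hrr hrr hrr; concatenated:

yyhrrhfhrrhrrhrrhrryyhrrhfhrrhrrhrrhrr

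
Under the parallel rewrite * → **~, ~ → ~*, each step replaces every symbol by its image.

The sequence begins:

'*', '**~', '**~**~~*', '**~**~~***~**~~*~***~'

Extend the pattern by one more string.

**~**~~***~**~~*~***~**~**~~***~**~~*~***~~***~**~**~~*

φ(**~**~~***~**~~*~***~) expands symbol-by-symbol to **~ **~ ~* **~ **~ ~* ~* **~ **~ **~ ~* **~ **~ ~* ~* **~ ~* **~ **~ **~ ~*; joining the 21 pieces gives the next term.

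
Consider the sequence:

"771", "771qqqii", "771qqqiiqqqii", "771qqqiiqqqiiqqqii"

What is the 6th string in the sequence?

771qqqiiqqqiiqqqiiqqqiiqqqii

Every step adds qqqii to the end: s(k+1) = s(k)·qqqii.
From 771qqqiiqqqiiqqqii, 2 further steps: 771qqqiiqqqiiqqqii → 771qqqiiqqqiiqqqiiqqqii → (answer).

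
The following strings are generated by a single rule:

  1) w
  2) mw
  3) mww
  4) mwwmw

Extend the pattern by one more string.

Each term (from the third on) is the previous term followed by the one before it: term 3 = mw·w = mww.
Continuing: mwwmw · mww gives term 5.

mwwmwmww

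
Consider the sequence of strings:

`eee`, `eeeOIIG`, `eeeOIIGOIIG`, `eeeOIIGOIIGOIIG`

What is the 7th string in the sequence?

eeeOIIGOIIGOIIGOIIGOIIGOIIG

The strings grow by a fixed suffix OIIG each time.
From eeeOIIGOIIGOIIG, 3 further steps: eeeOIIGOIIGOIIG → eeeOIIGOIIGOIIGOIIG → eeeOIIGOIIGOIIGOIIGOIIG → (answer).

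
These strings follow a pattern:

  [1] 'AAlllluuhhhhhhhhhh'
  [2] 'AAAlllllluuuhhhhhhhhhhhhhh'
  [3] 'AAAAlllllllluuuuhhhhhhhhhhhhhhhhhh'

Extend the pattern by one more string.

The n-th term is n A's then 2n l's then n u's then 4n+2 h's, where the shown terms are n = 2, 3, 4.
At n = 5 the blocks have lengths 5, 10, 5, 22.

AAAAAlllllllllluuuuuhhhhhhhhhhhhhhhhhhhhhh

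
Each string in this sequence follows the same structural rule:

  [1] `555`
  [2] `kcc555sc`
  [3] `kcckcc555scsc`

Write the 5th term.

Each term wraps the previous one in kcc on the left and sc on the right.
From kcckcc555scsc, 2 further steps: kcckcc555scsc → kcckcckcc555scscsc → (answer).

kcckcckcckcc555scscscsc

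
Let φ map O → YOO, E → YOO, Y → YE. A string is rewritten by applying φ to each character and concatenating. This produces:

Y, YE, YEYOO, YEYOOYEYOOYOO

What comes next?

YEYOOYEYOOYOOYEYOOYEYOOYOOYEYOOYOO

Replace each of the 13 characters of YEYOOYEYOOYOO in place — YE YOO YE YOO YOO YE YOO YE YOO YOO YE YOO YOO — and concatenate.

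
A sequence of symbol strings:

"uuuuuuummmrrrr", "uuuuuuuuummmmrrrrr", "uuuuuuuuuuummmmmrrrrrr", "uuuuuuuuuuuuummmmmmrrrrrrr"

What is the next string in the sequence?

Reading off run lengths: u runs 7, 9, 11, 13; m runs 3, 4, 5, 6; r runs 4, 5, 6, 7 — each is linear in n, where the shown terms are n = 3, 4, 5, 6.
Setting n = 7 gives 15, 7, 8 characters in each block.

uuuuuuuuuuuuuuummmmmmmrrrrrrrr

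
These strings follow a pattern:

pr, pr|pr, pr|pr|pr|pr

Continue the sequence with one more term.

pr|pr|pr|pr|pr|pr|pr|pr

Every step duplicates the string with '|' between the halves.
One more doubling of pr|pr|pr|pr gives the answer.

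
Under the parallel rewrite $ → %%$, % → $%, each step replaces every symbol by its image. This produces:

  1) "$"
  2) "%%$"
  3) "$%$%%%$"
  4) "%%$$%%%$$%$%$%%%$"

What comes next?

Replace each of the 17 characters of %%$$%%%$$%$%$%%%$ in place — $% $% %%$ %%$ $% $% $% %%$ %%$ $% %%$ $% %%$ $% $% $% %%$ — and concatenate.

$%$%%%$%%$$%$%$%%%$%%$$%%%$$%%%$$%$%$%%%$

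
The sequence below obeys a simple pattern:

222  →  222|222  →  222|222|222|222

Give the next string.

Every step duplicates the string with '|' between the halves.
One more doubling of 222|222|222|222 gives the answer.

222|222|222|222|222|222|222|222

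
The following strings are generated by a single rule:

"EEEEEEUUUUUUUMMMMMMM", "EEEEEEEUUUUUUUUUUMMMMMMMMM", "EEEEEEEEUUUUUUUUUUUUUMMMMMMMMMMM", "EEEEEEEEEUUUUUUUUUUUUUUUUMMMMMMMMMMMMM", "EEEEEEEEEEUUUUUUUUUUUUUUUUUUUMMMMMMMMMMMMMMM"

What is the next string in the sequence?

EEEEEEEEEEEUUUUUUUUUUUUUUUUUUUUUUMMMMMMMMMMMMMMMMM

Term n consists of n+3 E's, followed by 3n-2 U's, followed by 2n+1 M's, where the shown terms are n = 3, 4, 5, 6, 7.
Setting n = 8 gives 11, 22, 17 characters in each block.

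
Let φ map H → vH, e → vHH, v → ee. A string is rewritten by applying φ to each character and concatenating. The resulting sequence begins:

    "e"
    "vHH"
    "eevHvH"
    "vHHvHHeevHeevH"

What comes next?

eevHvHeevHvHvHHvHHeevHvHHvHHeevH

Applying the rule to each of the 14 symbols of vHHvHHeevHeevH gives the pieces ee vH vH ee vH vH vHH vHH ee vH vHH vHH ee vH, which concatenate to the answer.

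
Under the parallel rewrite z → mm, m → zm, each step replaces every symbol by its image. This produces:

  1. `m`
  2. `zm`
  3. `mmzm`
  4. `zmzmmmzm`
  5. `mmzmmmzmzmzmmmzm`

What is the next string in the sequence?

Rewriting the 16 symbols of mmzmmmzmzmzmmmzm one by one yields zm zm mm zm zm zm mm zm mm zm mm zm zm zm mm zm; concatenated:

zmzmmmzmzmzmmmzmmmzmmmzmzmzmmmzm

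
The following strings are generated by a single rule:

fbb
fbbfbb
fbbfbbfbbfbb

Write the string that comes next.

s(k+1) = s(k)·s(k) — each term doubles the last.
One more doubling of fbbfbbfbbfbb gives the answer.

fbbfbbfbbfbbfbbfbbfbbfbb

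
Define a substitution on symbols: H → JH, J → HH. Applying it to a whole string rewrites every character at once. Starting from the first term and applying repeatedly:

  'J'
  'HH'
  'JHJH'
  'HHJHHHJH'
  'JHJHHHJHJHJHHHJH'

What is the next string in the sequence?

Rewriting the 16 symbols of JHJHHHJHJHJHHHJH one by one yields HH JH HH JH JH JH HH JH HH JH HH JH JH JH HH JH; concatenated:

HHJHHHJHJHJHHHJHHHJHHHJHJHJHHHJH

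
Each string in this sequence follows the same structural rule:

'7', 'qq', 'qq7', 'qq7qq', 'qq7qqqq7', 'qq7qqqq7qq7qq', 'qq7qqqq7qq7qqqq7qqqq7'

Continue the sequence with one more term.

From term 3 onward, concatenate the last term with the second-to-last: qq·7 = qq7, qq7·qq = qq7qq, …
So term 8 is qq7qqqq7qq7qqqq7qqqq7·qq7qqqq7qq7qq.

qq7qqqq7qq7qqqq7qqqq7qq7qqqq7qq7qq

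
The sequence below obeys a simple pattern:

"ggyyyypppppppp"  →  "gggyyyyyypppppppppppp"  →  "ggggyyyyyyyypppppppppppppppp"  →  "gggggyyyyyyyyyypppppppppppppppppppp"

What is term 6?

Each string has the form g^{n} y^{2n} p^{4n}, where the shown terms are n = 2, 3, 4, 5.
At n = 7 the blocks have lengths 7, 14, 28.

gggggggyyyyyyyyyyyyyypppppppppppppppppppppppppppp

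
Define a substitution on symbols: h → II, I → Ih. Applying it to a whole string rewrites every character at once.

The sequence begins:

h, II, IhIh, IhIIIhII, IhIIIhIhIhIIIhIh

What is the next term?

Replace each of the 16 characters of IhIIIhIhIhIIIhIh in place — Ih II Ih Ih Ih II Ih II Ih II Ih Ih Ih II Ih II — and concatenate.

IhIIIhIhIhIIIhIIIhIIIhIhIhIIIhII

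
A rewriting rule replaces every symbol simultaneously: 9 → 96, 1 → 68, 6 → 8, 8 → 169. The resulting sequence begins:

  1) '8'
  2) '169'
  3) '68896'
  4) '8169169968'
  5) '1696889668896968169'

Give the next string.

688968169169968816916996896816968896

Replace each of the 19 characters of 1696889668896968169 in place — 68 8 96 8 169 169 96 8 8 169 169 96 8 96 8 169 68 8 96 — and concatenate.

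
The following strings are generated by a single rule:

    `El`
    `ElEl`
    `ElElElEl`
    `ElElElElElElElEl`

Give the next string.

s(k+1) = s(k)·s(k) — each term doubles the last.
Doubling ElElElElElElElEl:

ElElElElElElElElElElElElElElElEl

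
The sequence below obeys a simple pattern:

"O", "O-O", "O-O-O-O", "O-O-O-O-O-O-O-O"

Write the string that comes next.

Every step duplicates the string with '-' between the halves.
So the next term is two copies of O-O-O-O-O-O-O-O with '-' between the halves.

O-O-O-O-O-O-O-O-O-O-O-O-O-O-O-O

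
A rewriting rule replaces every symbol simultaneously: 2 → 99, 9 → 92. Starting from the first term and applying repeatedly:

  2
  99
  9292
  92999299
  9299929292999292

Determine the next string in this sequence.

Rewriting the 16 symbols of 9299929292999292 one by one yields 92 99 92 92 92 99 92 99 92 99 92 92 92 99 92 99; concatenated:

92999292929992999299929292999299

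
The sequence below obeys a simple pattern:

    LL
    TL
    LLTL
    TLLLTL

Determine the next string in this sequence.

LLTLTLLLTL

This is a Fibonacci-style word recurrence s(k) = s(k−2)·s(k−1): e.g. LL·TL = LLTL.
Continuing: LLTL · TLLLTL gives term 5.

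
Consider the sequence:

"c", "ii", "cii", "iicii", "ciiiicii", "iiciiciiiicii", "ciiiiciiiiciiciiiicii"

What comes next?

iiciiciiiiciiciiiiciiiiciiciiiicii

From term 3 onward, concatenate the second-to-last term with the last: c·ii = cii, ii·cii = iicii, …
Continuing: iiciiciiiicii · ciiiiciiiiciiciiiicii gives term 8.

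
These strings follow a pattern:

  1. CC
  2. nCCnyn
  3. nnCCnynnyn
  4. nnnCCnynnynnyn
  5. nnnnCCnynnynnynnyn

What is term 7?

Each term wraps the previous one in n on the left and nyn on the right.
From nnnnCCnynnynnynnyn, 2 further steps: nnnnCCnynnynnynnyn → nnnnnCCnynnynnynnynnyn → (answer).

nnnnnnCCnynnynnynnynnynnyn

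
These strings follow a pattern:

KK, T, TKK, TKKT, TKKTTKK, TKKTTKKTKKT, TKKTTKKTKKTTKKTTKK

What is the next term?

From term 3 onward, concatenate the last term with the second-to-last: T·KK = TKK, TKK·T = TKKT, …
The next term joins TKKTTKKTKKTTKKTTKK and TKKTTKKTKKT.

TKKTTKKTKKTTKKTTKKTKKTTKKTKKT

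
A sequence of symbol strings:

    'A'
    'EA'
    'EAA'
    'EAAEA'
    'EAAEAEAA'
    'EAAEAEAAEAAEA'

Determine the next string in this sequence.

EAAEAEAAEAAEAEAAEAEAA

From term 3 onward, concatenate the last term with the second-to-last: EA·A = EAA, EAA·EA = EAAEA, …
Continuing: EAAEAEAAEAAEA · EAAEAEAA gives term 7.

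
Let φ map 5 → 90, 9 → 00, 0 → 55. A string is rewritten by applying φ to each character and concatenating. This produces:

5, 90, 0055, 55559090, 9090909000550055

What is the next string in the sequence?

Applying the rule to each of the 16 symbols of 9090909000550055 gives the pieces 00 55 00 55 00 55 00 55 55 55 90 90 55 55 90 90, which concatenate to the answer.

00550055005500555555909055559090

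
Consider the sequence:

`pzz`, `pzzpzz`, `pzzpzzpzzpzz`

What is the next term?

s(k+1) = s(k)·s(k) — each term doubles the last.
Doubling pzzpzzpzzpzz:

pzzpzzpzzpzzpzzpzzpzzpzz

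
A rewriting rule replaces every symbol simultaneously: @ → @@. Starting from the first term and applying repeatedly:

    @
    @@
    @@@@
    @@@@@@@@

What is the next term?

Apply φ to @@@@@@@@ symbol by symbol: @→@@, @→@@, @→@@, @→@@, @→@@, @→@@, @→@@, @→@@; joined: @@ @@ @@ @@ @@ @@ @@ @@.

@@@@@@@@@@@@@@@@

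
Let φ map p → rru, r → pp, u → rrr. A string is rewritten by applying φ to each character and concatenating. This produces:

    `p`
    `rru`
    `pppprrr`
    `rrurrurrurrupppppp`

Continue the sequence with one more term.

Applying the rule to each of the 18 symbols of rrurrurrurrupppppp gives the pieces pp pp rrr pp pp rrr pp pp rrr pp pp rrr rru rru rru rru rru rru, which concatenate to the answer.

pppprrrpppprrrpppprrrpppprrrrrurrurrurrurrurru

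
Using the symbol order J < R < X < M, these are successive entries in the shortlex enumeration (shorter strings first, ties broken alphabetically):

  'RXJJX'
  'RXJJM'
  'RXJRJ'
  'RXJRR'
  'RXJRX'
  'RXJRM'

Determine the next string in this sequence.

The successor of RXJRM increments the rightmost position that isn't already M and resets every position after it to J.

RXJXJ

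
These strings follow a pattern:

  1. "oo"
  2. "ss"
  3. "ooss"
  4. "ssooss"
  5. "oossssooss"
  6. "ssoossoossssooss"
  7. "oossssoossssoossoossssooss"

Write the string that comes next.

From term 3 onward, concatenate the second-to-last term with the last: oo·ss = ooss, ss·ooss = ssooss, …
Continuing: ssoossoossssooss · oossssoossssoossoossssooss gives term 8.

ssoossoossssoossoossssoossssoossoossssooss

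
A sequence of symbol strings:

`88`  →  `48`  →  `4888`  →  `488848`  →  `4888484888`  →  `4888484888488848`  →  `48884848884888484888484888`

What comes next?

488848488848884848884848884888484888488848

This is a Fibonacci-style word recurrence s(k) = s(k−1)·s(k−2): e.g. 48·88 = 4888.
The next term joins 48884848884888484888484888 and 4888484888488848.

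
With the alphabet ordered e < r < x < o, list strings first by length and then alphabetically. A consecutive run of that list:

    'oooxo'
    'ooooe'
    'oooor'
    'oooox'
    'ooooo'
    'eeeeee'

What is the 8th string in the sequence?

Stepping forward 2 times from eeeeee: eeeeee → eeeeer, then the target.

eeeeex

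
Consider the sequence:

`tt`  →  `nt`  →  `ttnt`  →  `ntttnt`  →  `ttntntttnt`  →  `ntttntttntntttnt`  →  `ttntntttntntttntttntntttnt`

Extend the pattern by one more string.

ntttntttntntttntttntntttntntttntttntntttnt

This is a Fibonacci-style word recurrence s(k) = s(k−2)·s(k−1): e.g. tt·nt = ttnt.
Continuing: ntttntttntntttnt · ttntntttntntttntttntntttnt gives term 8.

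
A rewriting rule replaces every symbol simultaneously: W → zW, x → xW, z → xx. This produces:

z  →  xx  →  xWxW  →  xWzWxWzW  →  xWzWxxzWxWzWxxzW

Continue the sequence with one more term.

φ(xWzWxxzWxWzWxxzW) expands symbol-by-symbol to xW zW xx zW xW xW xx zW xW zW xx zW xW xW xx zW; joining the 16 pieces gives the next term.

xWzWxxzWxWxWxxzWxWzWxxzWxWxWxxzW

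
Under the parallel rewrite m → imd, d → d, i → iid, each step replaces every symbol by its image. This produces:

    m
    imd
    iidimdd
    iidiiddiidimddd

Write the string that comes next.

Applying the rule to each of the 15 symbols of iidiiddiidimddd gives the pieces iid iid d iid iid d d iid iid d iid imd d d d, which concatenate to the answer.

iidiiddiidiidddiidiiddiidimdddd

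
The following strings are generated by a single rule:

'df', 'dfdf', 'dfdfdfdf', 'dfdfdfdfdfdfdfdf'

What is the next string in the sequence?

s(k+1) = s(k)·s(k) — each term doubles the last.
Doubling dfdfdfdfdfdfdfdf:

dfdfdfdfdfdfdfdfdfdfdfdfdfdfdfdf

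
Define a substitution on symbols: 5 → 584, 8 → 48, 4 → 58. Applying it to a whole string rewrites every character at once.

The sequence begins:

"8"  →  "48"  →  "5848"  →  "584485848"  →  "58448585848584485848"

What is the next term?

584485858485844858448584858448585848584485848

φ(58448585848584485848) expands symbol-by-symbol to 584 48 58 58 48 584 48 584 48 58 48 584 48 58 58 48 584 48 58 48; joining the 20 pieces gives the next term.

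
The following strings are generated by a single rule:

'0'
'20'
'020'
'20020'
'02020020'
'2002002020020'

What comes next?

020200202002002020020

From term 3 onward, concatenate the second-to-last term with the last: 0·20 = 020, 20·020 = 20020, …
The next term joins 02020020 and 2002002020020.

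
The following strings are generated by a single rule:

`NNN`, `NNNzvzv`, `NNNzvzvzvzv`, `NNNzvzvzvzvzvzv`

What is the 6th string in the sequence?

The strings grow by a fixed suffix zvzv each time.
From NNNzvzvzvzvzvzv, 2 further steps: NNNzvzvzvzvzvzv → NNNzvzvzvzvzvzvzvzv → (answer).

NNNzvzvzvzvzvzvzvzvzvzv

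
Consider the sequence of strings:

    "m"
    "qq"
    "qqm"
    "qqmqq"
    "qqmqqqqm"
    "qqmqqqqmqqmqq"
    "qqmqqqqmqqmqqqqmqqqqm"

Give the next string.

This is a Fibonacci-style word recurrence s(k) = s(k−1)·s(k−2): e.g. qq·m = qqm.
Continuing: qqmqqqqmqqmqqqqmqqqqm · qqmqqqqmqqmqq gives term 8.

qqmqqqqmqqmqqqqmqqqqmqqmqqqqmqqmqq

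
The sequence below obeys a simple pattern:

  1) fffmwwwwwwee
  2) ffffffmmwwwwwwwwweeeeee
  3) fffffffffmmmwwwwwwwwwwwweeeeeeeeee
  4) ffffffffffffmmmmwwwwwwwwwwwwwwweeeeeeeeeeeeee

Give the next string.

Term n consists of 3n f's, followed by n m's, followed by 3n+3 w's, followed by 4n-2 e's (n = 1, 2, …).
For the next term, n = 5, so the run lengths are 15, 5, 18, 18.

fffffffffffffffmmmmmwwwwwwwwwwwwwwwwwweeeeeeeeeeeeeeeeee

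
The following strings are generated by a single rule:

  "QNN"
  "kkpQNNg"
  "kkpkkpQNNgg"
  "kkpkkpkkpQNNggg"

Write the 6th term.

kkpkkpkkpkkpkkpQNNggggg

Each term wraps the previous one in kkp on the left and g on the right.
From kkpkkpkkpQNNggg, 2 further steps: kkpkkpkkpQNNggg → kkpkkpkkpkkpQNNgggg → (answer).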